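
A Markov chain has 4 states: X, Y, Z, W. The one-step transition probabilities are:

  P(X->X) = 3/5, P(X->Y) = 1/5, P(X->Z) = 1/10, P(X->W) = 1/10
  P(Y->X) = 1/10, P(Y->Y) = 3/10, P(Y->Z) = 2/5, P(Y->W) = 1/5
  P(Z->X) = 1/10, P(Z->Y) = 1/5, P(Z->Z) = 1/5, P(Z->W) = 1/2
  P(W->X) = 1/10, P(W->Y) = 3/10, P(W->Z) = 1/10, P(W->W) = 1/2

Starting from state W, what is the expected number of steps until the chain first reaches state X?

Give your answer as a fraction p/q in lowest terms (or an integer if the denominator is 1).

Answer: 10

Derivation:
Let h_i = expected steps to first reach X from state i.
Boundary: h_X = 0.
First-step equations for the other states:
  h_Y = 1 + 1/10*h_X + 3/10*h_Y + 2/5*h_Z + 1/5*h_W
  h_Z = 1 + 1/10*h_X + 1/5*h_Y + 1/5*h_Z + 1/2*h_W
  h_W = 1 + 1/10*h_X + 3/10*h_Y + 1/10*h_Z + 1/2*h_W

Substituting h_X = 0 and rearranging gives the linear system (I - Q) h = 1:
  [7/10, -2/5, -1/5] . (h_Y, h_Z, h_W) = 1
  [-1/5, 4/5, -1/2] . (h_Y, h_Z, h_W) = 1
  [-3/10, -1/10, 1/2] . (h_Y, h_Z, h_W) = 1

Solving yields:
  h_Y = 10
  h_Z = 10
  h_W = 10

Starting state is W, so the expected hitting time is h_W = 10.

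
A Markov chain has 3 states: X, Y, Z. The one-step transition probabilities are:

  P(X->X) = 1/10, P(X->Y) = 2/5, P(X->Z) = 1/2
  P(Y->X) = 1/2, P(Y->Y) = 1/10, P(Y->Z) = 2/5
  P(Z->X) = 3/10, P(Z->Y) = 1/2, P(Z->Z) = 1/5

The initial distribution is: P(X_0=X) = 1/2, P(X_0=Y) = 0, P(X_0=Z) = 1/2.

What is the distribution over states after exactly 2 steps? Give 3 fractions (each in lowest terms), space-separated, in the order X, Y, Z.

Propagating the distribution step by step (d_{t+1} = d_t * P):
d_0 = (X=1/2, Y=0, Z=1/2)
  d_1[X] = 1/2*1/10 + 0*1/2 + 1/2*3/10 = 1/5
  d_1[Y] = 1/2*2/5 + 0*1/10 + 1/2*1/2 = 9/20
  d_1[Z] = 1/2*1/2 + 0*2/5 + 1/2*1/5 = 7/20
d_1 = (X=1/5, Y=9/20, Z=7/20)
  d_2[X] = 1/5*1/10 + 9/20*1/2 + 7/20*3/10 = 7/20
  d_2[Y] = 1/5*2/5 + 9/20*1/10 + 7/20*1/2 = 3/10
  d_2[Z] = 1/5*1/2 + 9/20*2/5 + 7/20*1/5 = 7/20
d_2 = (X=7/20, Y=3/10, Z=7/20)

Answer: 7/20 3/10 7/20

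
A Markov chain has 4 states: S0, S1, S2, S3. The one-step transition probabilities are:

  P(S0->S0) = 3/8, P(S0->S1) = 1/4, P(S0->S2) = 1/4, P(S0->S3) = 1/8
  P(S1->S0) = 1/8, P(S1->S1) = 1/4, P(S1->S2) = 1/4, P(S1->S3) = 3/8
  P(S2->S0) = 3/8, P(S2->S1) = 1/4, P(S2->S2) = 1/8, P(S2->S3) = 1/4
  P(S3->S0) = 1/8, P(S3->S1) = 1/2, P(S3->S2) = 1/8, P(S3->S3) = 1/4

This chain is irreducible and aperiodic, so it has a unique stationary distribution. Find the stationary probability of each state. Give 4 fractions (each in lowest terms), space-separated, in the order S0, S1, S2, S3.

The stationary distribution satisfies pi = pi * P, i.e.:
  pi_S0 = 3/8*pi_S0 + 1/8*pi_S1 + 3/8*pi_S2 + 1/8*pi_S3
  pi_S1 = 1/4*pi_S0 + 1/4*pi_S1 + 1/4*pi_S2 + 1/2*pi_S3
  pi_S2 = 1/4*pi_S0 + 1/4*pi_S1 + 1/8*pi_S2 + 1/8*pi_S3
  pi_S3 = 1/8*pi_S0 + 3/8*pi_S1 + 1/4*pi_S2 + 1/4*pi_S3
with normalization: pi_S0 + pi_S1 + pi_S2 + pi_S3 = 1.

Using the first 3 balance equations plus normalization, the linear system A*pi = b is:
  [-5/8, 1/8, 3/8, 1/8] . pi = 0
  [1/4, -3/4, 1/4, 1/2] . pi = 0
  [1/4, 1/4, -7/8, 1/8] . pi = 0
  [1, 1, 1, 1] . pi = 1

Solving yields:
  pi_S0 = 55/238
  pi_S1 = 75/238
  pi_S2 = 23/119
  pi_S3 = 31/119

Verification (pi * P):
  55/238*3/8 + 75/238*1/8 + 23/119*3/8 + 31/119*1/8 = 55/238 = pi_S0  (ok)
  55/238*1/4 + 75/238*1/4 + 23/119*1/4 + 31/119*1/2 = 75/238 = pi_S1  (ok)
  55/238*1/4 + 75/238*1/4 + 23/119*1/8 + 31/119*1/8 = 23/119 = pi_S2  (ok)
  55/238*1/8 + 75/238*3/8 + 23/119*1/4 + 31/119*1/4 = 31/119 = pi_S3  (ok)

Answer: 55/238 75/238 23/119 31/119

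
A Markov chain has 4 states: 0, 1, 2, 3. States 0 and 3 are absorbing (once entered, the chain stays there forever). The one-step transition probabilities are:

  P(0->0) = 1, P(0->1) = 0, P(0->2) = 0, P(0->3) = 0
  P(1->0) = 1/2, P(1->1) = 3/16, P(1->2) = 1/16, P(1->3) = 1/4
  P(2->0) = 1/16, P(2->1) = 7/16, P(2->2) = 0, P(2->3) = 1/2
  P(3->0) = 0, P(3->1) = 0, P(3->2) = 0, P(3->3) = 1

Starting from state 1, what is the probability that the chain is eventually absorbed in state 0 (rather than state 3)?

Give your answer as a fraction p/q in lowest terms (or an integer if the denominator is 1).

Answer: 43/67

Derivation:
Let a_i = P(absorbed in 0 | start in state i).
Boundary conditions: a_0 = 1, a_3 = 0.
For each transient state i, a_i = sum_j P(i->j) * a_j:
  a_1 = 1/2*a_0 + 3/16*a_1 + 1/16*a_2 + 1/4*a_3
  a_2 = 1/16*a_0 + 7/16*a_1 + 0*a_2 + 1/2*a_3

Substituting a_0 = 1 and a_3 = 0, rearrange to (I - Q) a = r where r[i] = P(i -> 0):
  [13/16, -1/16] . (a_1, a_2) = 1/2
  [-7/16, 1] . (a_1, a_2) = 1/16

Solving yields:
  a_1 = 43/67
  a_2 = 23/67

Starting state is 1, so the absorption probability is a_1 = 43/67.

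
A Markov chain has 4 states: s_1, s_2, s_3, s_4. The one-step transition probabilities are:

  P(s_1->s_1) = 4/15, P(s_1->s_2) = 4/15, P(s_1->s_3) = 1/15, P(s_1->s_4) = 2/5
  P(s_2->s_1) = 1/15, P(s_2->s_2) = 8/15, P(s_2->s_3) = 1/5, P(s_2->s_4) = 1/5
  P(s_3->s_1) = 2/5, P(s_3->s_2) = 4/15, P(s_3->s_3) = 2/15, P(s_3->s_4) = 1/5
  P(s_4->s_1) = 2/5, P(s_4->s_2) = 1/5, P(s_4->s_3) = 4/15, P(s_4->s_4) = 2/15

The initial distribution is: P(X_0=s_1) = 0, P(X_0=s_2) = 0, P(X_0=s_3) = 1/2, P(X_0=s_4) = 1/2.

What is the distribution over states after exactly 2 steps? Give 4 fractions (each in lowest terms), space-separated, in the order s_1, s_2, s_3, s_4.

Answer: 121/450 143/450 13/90 121/450

Derivation:
Propagating the distribution step by step (d_{t+1} = d_t * P):
d_0 = (s_1=0, s_2=0, s_3=1/2, s_4=1/2)
  d_1[s_1] = 0*4/15 + 0*1/15 + 1/2*2/5 + 1/2*2/5 = 2/5
  d_1[s_2] = 0*4/15 + 0*8/15 + 1/2*4/15 + 1/2*1/5 = 7/30
  d_1[s_3] = 0*1/15 + 0*1/5 + 1/2*2/15 + 1/2*4/15 = 1/5
  d_1[s_4] = 0*2/5 + 0*1/5 + 1/2*1/5 + 1/2*2/15 = 1/6
d_1 = (s_1=2/5, s_2=7/30, s_3=1/5, s_4=1/6)
  d_2[s_1] = 2/5*4/15 + 7/30*1/15 + 1/5*2/5 + 1/6*2/5 = 121/450
  d_2[s_2] = 2/5*4/15 + 7/30*8/15 + 1/5*4/15 + 1/6*1/5 = 143/450
  d_2[s_3] = 2/5*1/15 + 7/30*1/5 + 1/5*2/15 + 1/6*4/15 = 13/90
  d_2[s_4] = 2/5*2/5 + 7/30*1/5 + 1/5*1/5 + 1/6*2/15 = 121/450
d_2 = (s_1=121/450, s_2=143/450, s_3=13/90, s_4=121/450)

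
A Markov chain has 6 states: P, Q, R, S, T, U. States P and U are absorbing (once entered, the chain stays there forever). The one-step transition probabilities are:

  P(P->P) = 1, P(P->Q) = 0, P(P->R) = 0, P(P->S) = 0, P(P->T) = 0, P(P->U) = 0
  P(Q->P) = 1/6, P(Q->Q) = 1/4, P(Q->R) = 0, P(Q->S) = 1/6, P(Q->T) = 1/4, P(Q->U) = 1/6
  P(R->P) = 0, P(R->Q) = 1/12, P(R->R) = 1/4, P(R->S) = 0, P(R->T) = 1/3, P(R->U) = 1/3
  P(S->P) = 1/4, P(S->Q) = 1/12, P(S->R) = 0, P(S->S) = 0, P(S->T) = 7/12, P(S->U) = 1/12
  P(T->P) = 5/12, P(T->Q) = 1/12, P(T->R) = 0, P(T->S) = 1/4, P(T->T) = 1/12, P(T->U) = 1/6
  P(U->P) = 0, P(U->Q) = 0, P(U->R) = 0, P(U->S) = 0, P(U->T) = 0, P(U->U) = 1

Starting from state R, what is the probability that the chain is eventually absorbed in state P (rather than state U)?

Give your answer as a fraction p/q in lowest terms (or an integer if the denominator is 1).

Let a_i = P(absorbed in P | start in state i).
Boundary conditions: a_P = 1, a_U = 0.
For each transient state i, a_i = sum_j P(i->j) * a_j:
  a_Q = 1/6*a_P + 1/4*a_Q + 0*a_R + 1/6*a_S + 1/4*a_T + 1/6*a_U
  a_R = 0*a_P + 1/12*a_Q + 1/4*a_R + 0*a_S + 1/3*a_T + 1/3*a_U
  a_S = 1/4*a_P + 1/12*a_Q + 0*a_R + 0*a_S + 7/12*a_T + 1/12*a_U
  a_T = 5/12*a_P + 1/12*a_Q + 0*a_R + 1/4*a_S + 1/12*a_T + 1/6*a_U

Substituting a_P = 1 and a_U = 0, rearrange to (I - Q) a = r where r[i] = P(i -> P):
  [3/4, 0, -1/6, -1/4] . (a_Q, a_R, a_S, a_T) = 1/6
  [-1/12, 3/4, 0, -1/3] . (a_Q, a_R, a_S, a_T) = 0
  [-1/12, 0, 1, -7/12] . (a_Q, a_R, a_S, a_T) = 1/4
  [-1/12, 0, -1/4, 11/12] . (a_Q, a_R, a_S, a_T) = 5/12

Solving yields:
  a_Q = 565/918
  a_R = 1051/2754
  a_S = 109/153
  a_T = 647/918

Starting state is R, so the absorption probability is a_R = 1051/2754.

Answer: 1051/2754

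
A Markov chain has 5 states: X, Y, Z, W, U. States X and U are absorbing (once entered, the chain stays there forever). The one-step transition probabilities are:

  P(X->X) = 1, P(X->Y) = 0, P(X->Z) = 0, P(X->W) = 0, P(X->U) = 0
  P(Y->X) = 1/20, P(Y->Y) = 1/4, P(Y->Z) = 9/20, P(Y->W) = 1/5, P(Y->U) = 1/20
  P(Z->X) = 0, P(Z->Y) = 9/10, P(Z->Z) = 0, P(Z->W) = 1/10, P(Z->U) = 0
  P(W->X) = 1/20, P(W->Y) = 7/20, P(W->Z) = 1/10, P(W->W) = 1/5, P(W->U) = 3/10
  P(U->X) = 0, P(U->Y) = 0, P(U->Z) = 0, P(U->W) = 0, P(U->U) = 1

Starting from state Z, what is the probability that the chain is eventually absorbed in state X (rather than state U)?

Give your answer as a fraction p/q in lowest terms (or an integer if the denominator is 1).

Let a_i = P(absorbed in X | start in state i).
Boundary conditions: a_X = 1, a_U = 0.
For each transient state i, a_i = sum_j P(i->j) * a_j:
  a_Y = 1/20*a_X + 1/4*a_Y + 9/20*a_Z + 1/5*a_W + 1/20*a_U
  a_Z = 0*a_X + 9/10*a_Y + 0*a_Z + 1/10*a_W + 0*a_U
  a_W = 1/20*a_X + 7/20*a_Y + 1/10*a_Z + 1/5*a_W + 3/10*a_U

Substituting a_X = 1 and a_U = 0, rearrange to (I - Q) a = r where r[i] = P(i -> X):
  [3/4, -9/20, -1/5] . (a_Y, a_Z, a_W) = 1/20
  [-9/10, 1, -1/10] . (a_Y, a_Z, a_W) = 0
  [-7/20, -1/10, 4/5] . (a_Y, a_Z, a_W) = 1/20

Solving yields:
  a_Y = 207/659
  a_Z = 202/659
  a_W = 157/659

Starting state is Z, so the absorption probability is a_Z = 202/659.

Answer: 202/659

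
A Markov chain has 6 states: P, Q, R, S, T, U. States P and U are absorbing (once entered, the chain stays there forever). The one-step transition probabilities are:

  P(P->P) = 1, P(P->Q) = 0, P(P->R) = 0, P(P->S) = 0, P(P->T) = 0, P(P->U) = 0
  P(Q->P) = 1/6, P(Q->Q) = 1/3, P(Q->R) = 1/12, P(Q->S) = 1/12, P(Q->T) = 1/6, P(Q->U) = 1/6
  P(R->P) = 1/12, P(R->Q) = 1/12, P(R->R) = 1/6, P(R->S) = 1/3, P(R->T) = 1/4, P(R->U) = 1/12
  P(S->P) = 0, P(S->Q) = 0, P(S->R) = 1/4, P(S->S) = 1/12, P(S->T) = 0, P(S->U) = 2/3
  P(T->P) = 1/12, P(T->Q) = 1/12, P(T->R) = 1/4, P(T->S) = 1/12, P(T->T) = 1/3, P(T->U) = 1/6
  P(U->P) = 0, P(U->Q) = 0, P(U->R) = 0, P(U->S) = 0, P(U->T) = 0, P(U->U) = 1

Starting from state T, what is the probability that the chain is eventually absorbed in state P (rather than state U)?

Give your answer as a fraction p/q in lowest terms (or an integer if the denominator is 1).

Answer: 670/2493

Derivation:
Let a_i = P(absorbed in P | start in state i).
Boundary conditions: a_P = 1, a_U = 0.
For each transient state i, a_i = sum_j P(i->j) * a_j:
  a_Q = 1/6*a_P + 1/3*a_Q + 1/12*a_R + 1/12*a_S + 1/6*a_T + 1/6*a_U
  a_R = 1/12*a_P + 1/12*a_Q + 1/6*a_R + 1/3*a_S + 1/4*a_T + 1/12*a_U
  a_S = 0*a_P + 0*a_Q + 1/4*a_R + 1/12*a_S + 0*a_T + 2/3*a_U
  a_T = 1/12*a_P + 1/12*a_Q + 1/4*a_R + 1/12*a_S + 1/3*a_T + 1/6*a_U

Substituting a_P = 1 and a_U = 0, rearrange to (I - Q) a = r where r[i] = P(i -> P):
  [2/3, -1/12, -1/12, -1/6] . (a_Q, a_R, a_S, a_T) = 1/6
  [-1/12, 5/6, -1/3, -1/4] . (a_Q, a_R, a_S, a_T) = 1/12
  [0, -1/4, 11/12, 0] . (a_Q, a_R, a_S, a_T) = 0
  [-1/12, -1/4, -1/12, 2/3] . (a_Q, a_R, a_S, a_T) = 1/12

Solving yields:
  a_Q = 887/2493
  a_R = 605/2493
  a_S = 55/831
  a_T = 670/2493

Starting state is T, so the absorption probability is a_T = 670/2493.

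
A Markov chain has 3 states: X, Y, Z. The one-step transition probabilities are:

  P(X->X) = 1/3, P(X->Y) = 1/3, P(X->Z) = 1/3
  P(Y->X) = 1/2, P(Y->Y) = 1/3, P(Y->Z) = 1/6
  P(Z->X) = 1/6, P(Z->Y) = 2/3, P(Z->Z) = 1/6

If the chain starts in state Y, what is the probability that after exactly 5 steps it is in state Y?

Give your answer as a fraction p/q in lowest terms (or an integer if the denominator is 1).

Computing P^5 by repeated multiplication:
P^1 =
  X: [1/3, 1/3, 1/3]
  Y: [1/2, 1/3, 1/6]
  Z: [1/6, 2/3, 1/6]
P^2 =
  X: [1/3, 4/9, 2/9]
  Y: [13/36, 7/18, 1/4]
  Z: [5/12, 7/18, 7/36]
P^3 =
  X: [10/27, 11/27, 2/9]
  Y: [77/216, 5/12, 49/216]
  Z: [79/216, 43/108, 17/72]
P^4 =
  X: [59/162, 11/27, 37/162]
  Y: [473/1296, 265/648, 293/1296]
  Z: [467/1296, 89/216, 295/1296]
P^5 =
  X: [353/972, 199/486, 221/972]
  Y: [943/2592, 1589/3888, 1769/7776]
  Z: [2831/7776, 1591/3888, 1763/7776]

(P^5)[Y -> Y] = 1589/3888

Answer: 1589/3888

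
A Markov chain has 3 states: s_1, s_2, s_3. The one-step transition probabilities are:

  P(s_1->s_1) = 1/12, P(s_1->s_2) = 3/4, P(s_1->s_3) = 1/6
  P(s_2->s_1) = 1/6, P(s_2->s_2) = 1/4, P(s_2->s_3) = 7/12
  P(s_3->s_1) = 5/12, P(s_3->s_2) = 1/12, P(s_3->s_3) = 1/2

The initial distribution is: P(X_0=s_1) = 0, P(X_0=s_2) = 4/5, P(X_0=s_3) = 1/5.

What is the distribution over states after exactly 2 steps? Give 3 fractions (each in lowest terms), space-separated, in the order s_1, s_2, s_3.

Answer: 209/720 19/72 107/240

Derivation:
Propagating the distribution step by step (d_{t+1} = d_t * P):
d_0 = (s_1=0, s_2=4/5, s_3=1/5)
  d_1[s_1] = 0*1/12 + 4/5*1/6 + 1/5*5/12 = 13/60
  d_1[s_2] = 0*3/4 + 4/5*1/4 + 1/5*1/12 = 13/60
  d_1[s_3] = 0*1/6 + 4/5*7/12 + 1/5*1/2 = 17/30
d_1 = (s_1=13/60, s_2=13/60, s_3=17/30)
  d_2[s_1] = 13/60*1/12 + 13/60*1/6 + 17/30*5/12 = 209/720
  d_2[s_2] = 13/60*3/4 + 13/60*1/4 + 17/30*1/12 = 19/72
  d_2[s_3] = 13/60*1/6 + 13/60*7/12 + 17/30*1/2 = 107/240
d_2 = (s_1=209/720, s_2=19/72, s_3=107/240)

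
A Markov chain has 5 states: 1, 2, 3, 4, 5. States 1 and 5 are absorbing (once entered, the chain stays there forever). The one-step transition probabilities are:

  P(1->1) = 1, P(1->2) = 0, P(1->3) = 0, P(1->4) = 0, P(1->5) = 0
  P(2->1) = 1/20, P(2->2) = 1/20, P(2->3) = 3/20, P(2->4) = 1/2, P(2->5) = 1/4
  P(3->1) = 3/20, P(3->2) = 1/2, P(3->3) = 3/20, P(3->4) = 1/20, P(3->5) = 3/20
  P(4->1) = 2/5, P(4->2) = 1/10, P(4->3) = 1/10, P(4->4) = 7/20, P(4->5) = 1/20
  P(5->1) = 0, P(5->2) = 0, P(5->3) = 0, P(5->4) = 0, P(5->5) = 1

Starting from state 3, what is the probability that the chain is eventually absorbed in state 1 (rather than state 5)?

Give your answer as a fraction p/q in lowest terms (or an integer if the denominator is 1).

Let a_i = P(absorbed in 1 | start in state i).
Boundary conditions: a_1 = 1, a_5 = 0.
For each transient state i, a_i = sum_j P(i->j) * a_j:
  a_2 = 1/20*a_1 + 1/20*a_2 + 3/20*a_3 + 1/2*a_4 + 1/4*a_5
  a_3 = 3/20*a_1 + 1/2*a_2 + 3/20*a_3 + 1/20*a_4 + 3/20*a_5
  a_4 = 2/5*a_1 + 1/10*a_2 + 1/10*a_3 + 7/20*a_4 + 1/20*a_5

Substituting a_1 = 1 and a_5 = 0, rearrange to (I - Q) a = r where r[i] = P(i -> 1):
  [19/20, -3/20, -1/2] . (a_2, a_3, a_4) = 1/20
  [-1/2, 17/20, -1/20] . (a_2, a_3, a_4) = 3/20
  [-1/10, -1/10, 13/20] . (a_2, a_3, a_4) = 2/5

Solving yields:
  a_2 = 356/645
  a_3 = 353/645
  a_4 = 506/645

Starting state is 3, so the absorption probability is a_3 = 353/645.

Answer: 353/645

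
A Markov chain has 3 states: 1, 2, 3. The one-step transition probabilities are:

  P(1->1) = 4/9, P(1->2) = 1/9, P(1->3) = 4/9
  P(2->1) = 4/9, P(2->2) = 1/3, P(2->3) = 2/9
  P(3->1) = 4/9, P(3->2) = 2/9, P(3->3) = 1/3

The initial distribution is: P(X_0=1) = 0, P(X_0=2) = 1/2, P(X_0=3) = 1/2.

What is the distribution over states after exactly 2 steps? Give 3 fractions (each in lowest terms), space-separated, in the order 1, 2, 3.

Answer: 4/9 11/54 19/54

Derivation:
Propagating the distribution step by step (d_{t+1} = d_t * P):
d_0 = (1=0, 2=1/2, 3=1/2)
  d_1[1] = 0*4/9 + 1/2*4/9 + 1/2*4/9 = 4/9
  d_1[2] = 0*1/9 + 1/2*1/3 + 1/2*2/9 = 5/18
  d_1[3] = 0*4/9 + 1/2*2/9 + 1/2*1/3 = 5/18
d_1 = (1=4/9, 2=5/18, 3=5/18)
  d_2[1] = 4/9*4/9 + 5/18*4/9 + 5/18*4/9 = 4/9
  d_2[2] = 4/9*1/9 + 5/18*1/3 + 5/18*2/9 = 11/54
  d_2[3] = 4/9*4/9 + 5/18*2/9 + 5/18*1/3 = 19/54
d_2 = (1=4/9, 2=11/54, 3=19/54)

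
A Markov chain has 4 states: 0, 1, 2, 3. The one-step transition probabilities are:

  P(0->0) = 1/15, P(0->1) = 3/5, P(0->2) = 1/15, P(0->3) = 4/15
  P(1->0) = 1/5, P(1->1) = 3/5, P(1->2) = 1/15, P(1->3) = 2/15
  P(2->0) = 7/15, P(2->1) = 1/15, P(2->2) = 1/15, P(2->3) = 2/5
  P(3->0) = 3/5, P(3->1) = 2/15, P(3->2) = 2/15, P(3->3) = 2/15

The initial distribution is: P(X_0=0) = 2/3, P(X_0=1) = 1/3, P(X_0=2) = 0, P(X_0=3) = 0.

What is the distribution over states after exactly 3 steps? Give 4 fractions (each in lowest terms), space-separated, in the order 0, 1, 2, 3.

Answer: 841/3375 539/1125 787/10125 1964/10125

Derivation:
Propagating the distribution step by step (d_{t+1} = d_t * P):
d_0 = (0=2/3, 1=1/3, 2=0, 3=0)
  d_1[0] = 2/3*1/15 + 1/3*1/5 + 0*7/15 + 0*3/5 = 1/9
  d_1[1] = 2/3*3/5 + 1/3*3/5 + 0*1/15 + 0*2/15 = 3/5
  d_1[2] = 2/3*1/15 + 1/3*1/15 + 0*1/15 + 0*2/15 = 1/15
  d_1[3] = 2/3*4/15 + 1/3*2/15 + 0*2/5 + 0*2/15 = 2/9
d_1 = (0=1/9, 1=3/5, 2=1/15, 3=2/9)
  d_2[0] = 1/9*1/15 + 3/5*1/5 + 1/15*7/15 + 2/9*3/5 = 197/675
  d_2[1] = 1/9*3/5 + 3/5*3/5 + 1/15*1/15 + 2/9*2/15 = 311/675
  d_2[2] = 1/9*1/15 + 3/5*1/15 + 1/15*1/15 + 2/9*2/15 = 11/135
  d_2[3] = 1/9*4/15 + 3/5*2/15 + 1/15*2/5 + 2/9*2/15 = 112/675
d_2 = (0=197/675, 1=311/675, 2=11/135, 3=112/675)
  d_3[0] = 197/675*1/15 + 311/675*1/5 + 11/135*7/15 + 112/675*3/5 = 841/3375
  d_3[1] = 197/675*3/5 + 311/675*3/5 + 11/135*1/15 + 112/675*2/15 = 539/1125
  d_3[2] = 197/675*1/15 + 311/675*1/15 + 11/135*1/15 + 112/675*2/15 = 787/10125
  d_3[3] = 197/675*4/15 + 311/675*2/15 + 11/135*2/5 + 112/675*2/15 = 1964/10125
d_3 = (0=841/3375, 1=539/1125, 2=787/10125, 3=1964/10125)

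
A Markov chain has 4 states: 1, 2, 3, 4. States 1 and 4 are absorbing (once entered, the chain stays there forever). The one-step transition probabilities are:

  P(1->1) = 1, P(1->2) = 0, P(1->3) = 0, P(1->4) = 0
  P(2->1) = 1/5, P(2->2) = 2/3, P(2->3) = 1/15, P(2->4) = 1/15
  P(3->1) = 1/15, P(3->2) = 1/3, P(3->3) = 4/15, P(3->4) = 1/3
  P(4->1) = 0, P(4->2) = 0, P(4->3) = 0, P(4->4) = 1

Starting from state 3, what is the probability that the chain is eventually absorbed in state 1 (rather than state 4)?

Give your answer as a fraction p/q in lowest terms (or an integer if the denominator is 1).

Answer: 2/5

Derivation:
Let a_i = P(absorbed in 1 | start in state i).
Boundary conditions: a_1 = 1, a_4 = 0.
For each transient state i, a_i = sum_j P(i->j) * a_j:
  a_2 = 1/5*a_1 + 2/3*a_2 + 1/15*a_3 + 1/15*a_4
  a_3 = 1/15*a_1 + 1/3*a_2 + 4/15*a_3 + 1/3*a_4

Substituting a_1 = 1 and a_4 = 0, rearrange to (I - Q) a = r where r[i] = P(i -> 1):
  [1/3, -1/15] . (a_2, a_3) = 1/5
  [-1/3, 11/15] . (a_2, a_3) = 1/15

Solving yields:
  a_2 = 17/25
  a_3 = 2/5

Starting state is 3, so the absorption probability is a_3 = 2/5.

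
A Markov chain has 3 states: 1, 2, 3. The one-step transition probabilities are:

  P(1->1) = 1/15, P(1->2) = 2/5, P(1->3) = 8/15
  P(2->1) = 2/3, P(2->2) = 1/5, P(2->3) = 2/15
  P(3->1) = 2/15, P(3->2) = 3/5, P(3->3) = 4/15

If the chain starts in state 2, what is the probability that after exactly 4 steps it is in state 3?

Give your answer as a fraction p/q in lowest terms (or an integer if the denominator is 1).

Computing P^4 by repeated multiplication:
P^1 =
  1: [1/15, 2/5, 8/15]
  2: [2/3, 1/5, 2/15]
  3: [2/15, 3/5, 4/15]
P^2 =
  1: [77/225, 32/75, 52/225]
  2: [44/225, 29/75, 94/225]
  3: [4/9, 1/3, 2/9]
P^3 =
  1: [1141/3375, 406/1125, 1016/3375]
  2: [1102/3375, 457/1125, 902/3375]
  3: [38/135, 17/45, 46/135]
P^4 =
  1: [15353/50625, 6548/16875, 15628/50625]
  2: [16616/50625, 6281/16875, 15166/50625]
  3: [128/405, 53/135, 118/405]

(P^4)[2 -> 3] = 15166/50625

Answer: 15166/50625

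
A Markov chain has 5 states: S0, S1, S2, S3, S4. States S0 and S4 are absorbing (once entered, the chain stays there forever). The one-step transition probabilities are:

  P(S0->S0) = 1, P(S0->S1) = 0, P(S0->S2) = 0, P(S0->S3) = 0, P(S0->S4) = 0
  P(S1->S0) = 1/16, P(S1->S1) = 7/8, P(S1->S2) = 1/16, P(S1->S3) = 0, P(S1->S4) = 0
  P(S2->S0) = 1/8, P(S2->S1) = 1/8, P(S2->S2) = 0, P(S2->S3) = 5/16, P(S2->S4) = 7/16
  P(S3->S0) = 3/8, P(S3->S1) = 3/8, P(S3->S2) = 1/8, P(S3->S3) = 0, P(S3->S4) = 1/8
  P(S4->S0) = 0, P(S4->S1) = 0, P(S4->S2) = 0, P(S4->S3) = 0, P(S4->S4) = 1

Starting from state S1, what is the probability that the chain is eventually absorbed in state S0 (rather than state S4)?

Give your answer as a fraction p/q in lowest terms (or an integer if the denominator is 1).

Answer: 154/215

Derivation:
Let a_i = P(absorbed in S0 | start in state i).
Boundary conditions: a_S0 = 1, a_S4 = 0.
For each transient state i, a_i = sum_j P(i->j) * a_j:
  a_S1 = 1/16*a_S0 + 7/8*a_S1 + 1/16*a_S2 + 0*a_S3 + 0*a_S4
  a_S2 = 1/8*a_S0 + 1/8*a_S1 + 0*a_S2 + 5/16*a_S3 + 7/16*a_S4
  a_S3 = 3/8*a_S0 + 3/8*a_S1 + 1/8*a_S2 + 0*a_S3 + 1/8*a_S4

Substituting a_S0 = 1 and a_S4 = 0, rearrange to (I - Q) a = r where r[i] = P(i -> S0):
  [1/8, -1/16, 0] . (a_S1, a_S2, a_S3) = 1/16
  [-1/8, 1, -5/16] . (a_S1, a_S2, a_S3) = 1/8
  [-3/8, -1/8, 1] . (a_S1, a_S2, a_S3) = 3/8

Solving yields:
  a_S1 = 154/215
  a_S2 = 93/215
  a_S3 = 30/43

Starting state is S1, so the absorption probability is a_S1 = 154/215.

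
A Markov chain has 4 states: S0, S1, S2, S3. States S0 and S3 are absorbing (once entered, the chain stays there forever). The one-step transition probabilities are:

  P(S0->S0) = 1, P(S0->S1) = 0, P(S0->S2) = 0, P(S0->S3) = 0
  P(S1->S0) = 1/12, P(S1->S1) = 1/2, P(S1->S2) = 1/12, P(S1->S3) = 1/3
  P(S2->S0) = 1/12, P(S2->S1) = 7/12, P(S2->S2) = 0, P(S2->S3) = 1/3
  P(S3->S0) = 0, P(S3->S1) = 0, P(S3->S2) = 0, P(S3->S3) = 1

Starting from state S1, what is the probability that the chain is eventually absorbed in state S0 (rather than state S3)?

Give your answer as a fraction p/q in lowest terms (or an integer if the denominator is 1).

Answer: 1/5

Derivation:
Let a_i = P(absorbed in S0 | start in state i).
Boundary conditions: a_S0 = 1, a_S3 = 0.
For each transient state i, a_i = sum_j P(i->j) * a_j:
  a_S1 = 1/12*a_S0 + 1/2*a_S1 + 1/12*a_S2 + 1/3*a_S3
  a_S2 = 1/12*a_S0 + 7/12*a_S1 + 0*a_S2 + 1/3*a_S3

Substituting a_S0 = 1 and a_S3 = 0, rearrange to (I - Q) a = r where r[i] = P(i -> S0):
  [1/2, -1/12] . (a_S1, a_S2) = 1/12
  [-7/12, 1] . (a_S1, a_S2) = 1/12

Solving yields:
  a_S1 = 1/5
  a_S2 = 1/5

Starting state is S1, so the absorption probability is a_S1 = 1/5.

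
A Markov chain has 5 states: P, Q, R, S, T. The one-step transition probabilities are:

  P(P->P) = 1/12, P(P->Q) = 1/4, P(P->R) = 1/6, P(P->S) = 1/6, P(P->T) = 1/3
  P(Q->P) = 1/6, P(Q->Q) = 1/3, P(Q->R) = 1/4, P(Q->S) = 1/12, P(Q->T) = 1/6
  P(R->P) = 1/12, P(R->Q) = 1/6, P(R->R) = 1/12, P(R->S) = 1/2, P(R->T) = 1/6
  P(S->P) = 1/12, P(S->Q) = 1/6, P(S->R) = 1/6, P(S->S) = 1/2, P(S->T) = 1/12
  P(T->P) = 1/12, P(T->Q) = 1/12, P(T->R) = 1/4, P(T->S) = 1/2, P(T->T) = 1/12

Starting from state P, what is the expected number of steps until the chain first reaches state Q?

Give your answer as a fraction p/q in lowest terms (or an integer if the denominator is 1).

Answer: 2616/457

Derivation:
Let h_i = expected steps to first reach Q from state i.
Boundary: h_Q = 0.
First-step equations for the other states:
  h_P = 1 + 1/12*h_P + 1/4*h_Q + 1/6*h_R + 1/6*h_S + 1/3*h_T
  h_R = 1 + 1/12*h_P + 1/6*h_Q + 1/12*h_R + 1/2*h_S + 1/6*h_T
  h_S = 1 + 1/12*h_P + 1/6*h_Q + 1/6*h_R + 1/2*h_S + 1/12*h_T
  h_T = 1 + 1/12*h_P + 1/12*h_Q + 1/4*h_R + 1/2*h_S + 1/12*h_T

Substituting h_Q = 0 and rearranging gives the linear system (I - Q) h = 1:
  [11/12, -1/6, -1/6, -1/3] . (h_P, h_R, h_S, h_T) = 1
  [-1/12, 11/12, -1/2, -1/6] . (h_P, h_R, h_S, h_T) = 1
  [-1/12, -1/6, 1/2, -1/12] . (h_P, h_R, h_S, h_T) = 1
  [-1/12, -1/4, -1/2, 11/12] . (h_P, h_R, h_S, h_T) = 1

Solving yields:
  h_P = 2616/457
  h_R = 2808/457
  h_S = 2790/457
  h_T = 3024/457

Starting state is P, so the expected hitting time is h_P = 2616/457.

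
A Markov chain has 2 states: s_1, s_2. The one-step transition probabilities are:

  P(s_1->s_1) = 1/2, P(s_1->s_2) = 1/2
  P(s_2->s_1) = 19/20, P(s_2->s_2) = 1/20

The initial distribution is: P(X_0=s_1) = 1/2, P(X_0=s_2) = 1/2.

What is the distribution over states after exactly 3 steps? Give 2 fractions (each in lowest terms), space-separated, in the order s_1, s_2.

Propagating the distribution step by step (d_{t+1} = d_t * P):
d_0 = (s_1=1/2, s_2=1/2)
  d_1[s_1] = 1/2*1/2 + 1/2*19/20 = 29/40
  d_1[s_2] = 1/2*1/2 + 1/2*1/20 = 11/40
d_1 = (s_1=29/40, s_2=11/40)
  d_2[s_1] = 29/40*1/2 + 11/40*19/20 = 499/800
  d_2[s_2] = 29/40*1/2 + 11/40*1/20 = 301/800
d_2 = (s_1=499/800, s_2=301/800)
  d_3[s_1] = 499/800*1/2 + 301/800*19/20 = 10709/16000
  d_3[s_2] = 499/800*1/2 + 301/800*1/20 = 5291/16000
d_3 = (s_1=10709/16000, s_2=5291/16000)

Answer: 10709/16000 5291/16000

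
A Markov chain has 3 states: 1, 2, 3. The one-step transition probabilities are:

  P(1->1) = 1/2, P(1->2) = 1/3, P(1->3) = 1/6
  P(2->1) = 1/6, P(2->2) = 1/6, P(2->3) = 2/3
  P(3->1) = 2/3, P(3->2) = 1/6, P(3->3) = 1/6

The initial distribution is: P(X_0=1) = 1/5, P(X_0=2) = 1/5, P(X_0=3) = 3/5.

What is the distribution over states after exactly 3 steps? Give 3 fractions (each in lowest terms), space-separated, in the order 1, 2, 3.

Propagating the distribution step by step (d_{t+1} = d_t * P):
d_0 = (1=1/5, 2=1/5, 3=3/5)
  d_1[1] = 1/5*1/2 + 1/5*1/6 + 3/5*2/3 = 8/15
  d_1[2] = 1/5*1/3 + 1/5*1/6 + 3/5*1/6 = 1/5
  d_1[3] = 1/5*1/6 + 1/5*2/3 + 3/5*1/6 = 4/15
d_1 = (1=8/15, 2=1/5, 3=4/15)
  d_2[1] = 8/15*1/2 + 1/5*1/6 + 4/15*2/3 = 43/90
  d_2[2] = 8/15*1/3 + 1/5*1/6 + 4/15*1/6 = 23/90
  d_2[3] = 8/15*1/6 + 1/5*2/3 + 4/15*1/6 = 4/15
d_2 = (1=43/90, 2=23/90, 3=4/15)
  d_3[1] = 43/90*1/2 + 23/90*1/6 + 4/15*2/3 = 62/135
  d_3[2] = 43/90*1/3 + 23/90*1/6 + 4/15*1/6 = 133/540
  d_3[3] = 43/90*1/6 + 23/90*2/3 + 4/15*1/6 = 53/180
d_3 = (1=62/135, 2=133/540, 3=53/180)

Answer: 62/135 133/540 53/180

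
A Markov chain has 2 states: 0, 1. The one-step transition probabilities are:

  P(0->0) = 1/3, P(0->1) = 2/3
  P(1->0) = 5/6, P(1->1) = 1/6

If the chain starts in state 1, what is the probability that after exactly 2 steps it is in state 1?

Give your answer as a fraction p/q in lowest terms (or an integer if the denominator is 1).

Answer: 7/12

Derivation:
Computing P^2 by repeated multiplication:
P^1 =
  0: [1/3, 2/3]
  1: [5/6, 1/6]
P^2 =
  0: [2/3, 1/3]
  1: [5/12, 7/12]

(P^2)[1 -> 1] = 7/12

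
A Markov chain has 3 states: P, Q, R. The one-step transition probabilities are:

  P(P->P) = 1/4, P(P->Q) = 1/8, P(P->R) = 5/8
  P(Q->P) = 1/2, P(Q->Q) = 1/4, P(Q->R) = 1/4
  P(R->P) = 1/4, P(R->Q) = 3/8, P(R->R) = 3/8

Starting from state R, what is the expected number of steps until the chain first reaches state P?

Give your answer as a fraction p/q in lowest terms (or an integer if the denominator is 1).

Answer: 3

Derivation:
Let h_i = expected steps to first reach P from state i.
Boundary: h_P = 0.
First-step equations for the other states:
  h_Q = 1 + 1/2*h_P + 1/4*h_Q + 1/4*h_R
  h_R = 1 + 1/4*h_P + 3/8*h_Q + 3/8*h_R

Substituting h_P = 0 and rearranging gives the linear system (I - Q) h = 1:
  [3/4, -1/4] . (h_Q, h_R) = 1
  [-3/8, 5/8] . (h_Q, h_R) = 1

Solving yields:
  h_Q = 7/3
  h_R = 3

Starting state is R, so the expected hitting time is h_R = 3.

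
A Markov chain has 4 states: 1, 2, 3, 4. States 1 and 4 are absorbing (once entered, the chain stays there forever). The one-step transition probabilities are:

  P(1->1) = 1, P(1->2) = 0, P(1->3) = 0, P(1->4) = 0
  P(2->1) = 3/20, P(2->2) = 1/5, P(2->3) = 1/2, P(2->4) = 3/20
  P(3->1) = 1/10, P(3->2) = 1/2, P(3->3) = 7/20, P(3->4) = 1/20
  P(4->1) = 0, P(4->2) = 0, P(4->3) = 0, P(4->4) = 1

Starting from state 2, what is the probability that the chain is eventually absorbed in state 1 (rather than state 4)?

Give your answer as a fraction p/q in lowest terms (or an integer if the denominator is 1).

Let a_i = P(absorbed in 1 | start in state i).
Boundary conditions: a_1 = 1, a_4 = 0.
For each transient state i, a_i = sum_j P(i->j) * a_j:
  a_2 = 3/20*a_1 + 1/5*a_2 + 1/2*a_3 + 3/20*a_4
  a_3 = 1/10*a_1 + 1/2*a_2 + 7/20*a_3 + 1/20*a_4

Substituting a_1 = 1 and a_4 = 0, rearrange to (I - Q) a = r where r[i] = P(i -> 1):
  [4/5, -1/2] . (a_2, a_3) = 3/20
  [-1/2, 13/20] . (a_2, a_3) = 1/10

Solving yields:
  a_2 = 59/108
  a_3 = 31/54

Starting state is 2, so the absorption probability is a_2 = 59/108.

Answer: 59/108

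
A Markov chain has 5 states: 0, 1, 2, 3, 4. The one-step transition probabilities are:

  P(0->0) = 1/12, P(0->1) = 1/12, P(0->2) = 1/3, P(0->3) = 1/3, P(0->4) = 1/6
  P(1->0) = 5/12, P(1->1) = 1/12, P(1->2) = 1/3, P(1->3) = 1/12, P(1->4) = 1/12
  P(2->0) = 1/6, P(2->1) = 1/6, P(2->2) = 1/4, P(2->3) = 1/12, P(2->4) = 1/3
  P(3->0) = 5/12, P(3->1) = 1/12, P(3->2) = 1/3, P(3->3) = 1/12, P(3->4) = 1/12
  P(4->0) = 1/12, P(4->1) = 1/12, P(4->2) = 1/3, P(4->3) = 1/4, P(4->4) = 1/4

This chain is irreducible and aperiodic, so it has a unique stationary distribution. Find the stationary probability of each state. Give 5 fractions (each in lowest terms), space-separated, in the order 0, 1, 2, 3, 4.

The stationary distribution satisfies pi = pi * P, i.e.:
  pi_0 = 1/12*pi_0 + 5/12*pi_1 + 1/6*pi_2 + 5/12*pi_3 + 1/12*pi_4
  pi_1 = 1/12*pi_0 + 1/12*pi_1 + 1/6*pi_2 + 1/12*pi_3 + 1/12*pi_4
  pi_2 = 1/3*pi_0 + 1/3*pi_1 + 1/4*pi_2 + 1/3*pi_3 + 1/3*pi_4
  pi_3 = 1/3*pi_0 + 1/12*pi_1 + 1/12*pi_2 + 1/12*pi_3 + 1/4*pi_4
  pi_4 = 1/6*pi_0 + 1/12*pi_1 + 1/3*pi_2 + 1/12*pi_3 + 1/4*pi_4
with normalization: pi_0 + pi_1 + pi_2 + pi_3 + pi_4 = 1.

Using the first 4 balance equations plus normalization, the linear system A*pi = b is:
  [-11/12, 5/12, 1/6, 5/12, 1/12] . pi = 0
  [1/12, -11/12, 1/6, 1/12, 1/12] . pi = 0
  [1/3, 1/3, -3/4, 1/3, 1/3] . pi = 0
  [1/3, 1/12, 1/12, -11/12, 1/4] . pi = 0
  [1, 1, 1, 1, 1] . pi = 1

Solving yields:
  pi_0 = 215/1066
  pi_1 = 17/156
  pi_2 = 4/13
  pi_3 = 541/3198
  pi_4 = 453/2132

Verification (pi * P):
  215/1066*1/12 + 17/156*5/12 + 4/13*1/6 + 541/3198*5/12 + 453/2132*1/12 = 215/1066 = pi_0  (ok)
  215/1066*1/12 + 17/156*1/12 + 4/13*1/6 + 541/3198*1/12 + 453/2132*1/12 = 17/156 = pi_1  (ok)
  215/1066*1/3 + 17/156*1/3 + 4/13*1/4 + 541/3198*1/3 + 453/2132*1/3 = 4/13 = pi_2  (ok)
  215/1066*1/3 + 17/156*1/12 + 4/13*1/12 + 541/3198*1/12 + 453/2132*1/4 = 541/3198 = pi_3  (ok)
  215/1066*1/6 + 17/156*1/12 + 4/13*1/3 + 541/3198*1/12 + 453/2132*1/4 = 453/2132 = pi_4  (ok)

Answer: 215/1066 17/156 4/13 541/3198 453/2132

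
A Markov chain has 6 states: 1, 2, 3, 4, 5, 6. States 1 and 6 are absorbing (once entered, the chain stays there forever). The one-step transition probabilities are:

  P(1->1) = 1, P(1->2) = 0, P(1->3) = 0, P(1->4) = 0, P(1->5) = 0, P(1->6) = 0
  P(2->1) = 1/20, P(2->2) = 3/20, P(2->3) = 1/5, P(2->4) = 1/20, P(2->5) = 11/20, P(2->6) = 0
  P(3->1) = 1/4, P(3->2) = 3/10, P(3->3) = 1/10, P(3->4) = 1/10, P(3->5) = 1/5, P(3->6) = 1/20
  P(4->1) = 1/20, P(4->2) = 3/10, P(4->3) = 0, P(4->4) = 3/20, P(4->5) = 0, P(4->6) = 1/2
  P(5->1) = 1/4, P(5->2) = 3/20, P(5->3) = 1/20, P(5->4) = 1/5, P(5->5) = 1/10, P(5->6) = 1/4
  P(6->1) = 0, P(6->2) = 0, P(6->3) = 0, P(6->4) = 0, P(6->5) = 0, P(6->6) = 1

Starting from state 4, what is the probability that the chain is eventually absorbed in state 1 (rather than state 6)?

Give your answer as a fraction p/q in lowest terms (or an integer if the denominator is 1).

Let a_i = P(absorbed in 1 | start in state i).
Boundary conditions: a_1 = 1, a_6 = 0.
For each transient state i, a_i = sum_j P(i->j) * a_j:
  a_2 = 1/20*a_1 + 3/20*a_2 + 1/5*a_3 + 1/20*a_4 + 11/20*a_5 + 0*a_6
  a_3 = 1/4*a_1 + 3/10*a_2 + 1/10*a_3 + 1/10*a_4 + 1/5*a_5 + 1/20*a_6
  a_4 = 1/20*a_1 + 3/10*a_2 + 0*a_3 + 3/20*a_4 + 0*a_5 + 1/2*a_6
  a_5 = 1/4*a_1 + 3/20*a_2 + 1/20*a_3 + 1/5*a_4 + 1/10*a_5 + 1/4*a_6

Substituting a_1 = 1 and a_6 = 0, rearrange to (I - Q) a = r where r[i] = P(i -> 1):
  [17/20, -1/5, -1/20, -11/20] . (a_2, a_3, a_4, a_5) = 1/20
  [-3/10, 9/10, -1/10, -1/5] . (a_2, a_3, a_4, a_5) = 1/4
  [-3/10, 0, 17/20, 0] . (a_2, a_3, a_4, a_5) = 1/20
  [-3/20, -1/20, -1/5, 9/10] . (a_2, a_3, a_4, a_5) = 1/4

Solving yields:
  a_2 = 32027/65048
  a_3 = 36829/65048
  a_4 = 7565/32524
  a_5 = 28815/65048

Starting state is 4, so the absorption probability is a_4 = 7565/32524.

Answer: 7565/32524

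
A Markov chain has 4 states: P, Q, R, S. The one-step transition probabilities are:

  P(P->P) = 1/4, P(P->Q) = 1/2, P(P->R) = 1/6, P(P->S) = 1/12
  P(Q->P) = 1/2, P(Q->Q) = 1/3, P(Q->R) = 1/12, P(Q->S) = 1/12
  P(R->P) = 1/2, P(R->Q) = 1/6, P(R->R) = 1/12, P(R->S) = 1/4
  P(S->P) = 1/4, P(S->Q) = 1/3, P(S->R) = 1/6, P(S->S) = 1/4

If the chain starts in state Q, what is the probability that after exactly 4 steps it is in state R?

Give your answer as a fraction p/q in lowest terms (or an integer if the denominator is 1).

Computing P^4 by repeated multiplication:
P^1 =
  P: [1/4, 1/2, 1/6, 1/12]
  Q: [1/2, 1/3, 1/12, 1/12]
  R: [1/2, 1/6, 1/12, 1/4]
  S: [1/4, 1/3, 1/6, 1/4]
P^2 =
  P: [5/12, 25/72, 1/9, 1/8]
  Q: [17/48, 29/72, 19/144, 1/9]
  R: [5/16, 29/72, 7/48, 5/36]
  S: [3/8, 25/72, 1/8, 11/72]
P^3 =
  P: [35/96, 83/216, 37/288, 53/432]
  Q: [221/576, 10/27, 211/1728, 107/864]
  R: [223/576, 13/36, 209/1728, 113/864]
  S: [53/144, 3/8, 55/432, 7/54]
P^4 =
  P: [1307/3456, 161/432, 1285/10368, 649/5184]
  Q: [2579/6912, 977/2592, 2605/20736, 1289/10368]
  R: [2561/6912, 979/2592, 2623/20736, 433/3456]
  S: [649/1728, 121/324, 647/5184, 109/864]

(P^4)[Q -> R] = 2605/20736

Answer: 2605/20736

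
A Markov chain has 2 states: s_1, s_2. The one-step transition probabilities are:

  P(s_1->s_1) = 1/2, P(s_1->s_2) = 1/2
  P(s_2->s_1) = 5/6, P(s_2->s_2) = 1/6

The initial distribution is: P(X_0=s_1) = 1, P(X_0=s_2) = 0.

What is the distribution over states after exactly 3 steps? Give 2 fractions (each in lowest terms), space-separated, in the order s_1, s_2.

Propagating the distribution step by step (d_{t+1} = d_t * P):
d_0 = (s_1=1, s_2=0)
  d_1[s_1] = 1*1/2 + 0*5/6 = 1/2
  d_1[s_2] = 1*1/2 + 0*1/6 = 1/2
d_1 = (s_1=1/2, s_2=1/2)
  d_2[s_1] = 1/2*1/2 + 1/2*5/6 = 2/3
  d_2[s_2] = 1/2*1/2 + 1/2*1/6 = 1/3
d_2 = (s_1=2/3, s_2=1/3)
  d_3[s_1] = 2/3*1/2 + 1/3*5/6 = 11/18
  d_3[s_2] = 2/3*1/2 + 1/3*1/6 = 7/18
d_3 = (s_1=11/18, s_2=7/18)

Answer: 11/18 7/18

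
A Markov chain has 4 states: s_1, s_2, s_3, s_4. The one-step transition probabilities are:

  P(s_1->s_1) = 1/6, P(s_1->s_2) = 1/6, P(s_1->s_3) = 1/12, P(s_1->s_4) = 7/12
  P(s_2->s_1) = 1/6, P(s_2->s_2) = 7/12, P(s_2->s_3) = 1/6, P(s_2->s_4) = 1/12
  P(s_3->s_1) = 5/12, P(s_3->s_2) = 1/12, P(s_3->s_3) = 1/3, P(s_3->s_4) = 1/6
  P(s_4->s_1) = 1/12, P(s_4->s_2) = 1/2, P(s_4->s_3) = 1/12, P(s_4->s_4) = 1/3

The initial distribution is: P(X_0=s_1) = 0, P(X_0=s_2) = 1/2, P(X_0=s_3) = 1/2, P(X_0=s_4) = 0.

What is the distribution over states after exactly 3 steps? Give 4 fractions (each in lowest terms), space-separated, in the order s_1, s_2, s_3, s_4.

Propagating the distribution step by step (d_{t+1} = d_t * P):
d_0 = (s_1=0, s_2=1/2, s_3=1/2, s_4=0)
  d_1[s_1] = 0*1/6 + 1/2*1/6 + 1/2*5/12 + 0*1/12 = 7/24
  d_1[s_2] = 0*1/6 + 1/2*7/12 + 1/2*1/12 + 0*1/2 = 1/3
  d_1[s_3] = 0*1/12 + 1/2*1/6 + 1/2*1/3 + 0*1/12 = 1/4
  d_1[s_4] = 0*7/12 + 1/2*1/12 + 1/2*1/6 + 0*1/3 = 1/8
d_1 = (s_1=7/24, s_2=1/3, s_3=1/4, s_4=1/8)
  d_2[s_1] = 7/24*1/6 + 1/3*1/6 + 1/4*5/12 + 1/8*1/12 = 7/32
  d_2[s_2] = 7/24*1/6 + 1/3*7/12 + 1/4*1/12 + 1/8*1/2 = 47/144
  d_2[s_3] = 7/24*1/12 + 1/3*1/6 + 1/4*1/3 + 1/8*1/12 = 25/144
  d_2[s_4] = 7/24*7/12 + 1/3*1/12 + 1/4*1/6 + 1/8*1/3 = 9/32
d_2 = (s_1=7/32, s_2=47/144, s_3=25/144, s_4=9/32)
  d_3[s_1] = 7/32*1/6 + 47/144*1/6 + 25/144*5/12 + 9/32*1/12 = 215/1152
  d_3[s_2] = 7/32*1/6 + 47/144*7/12 + 25/144*1/12 + 9/32*1/2 = 55/144
  d_3[s_3] = 7/32*1/12 + 47/144*1/6 + 25/144*1/3 + 9/32*1/12 = 133/864
  d_3[s_4] = 7/32*7/12 + 47/144*1/12 + 25/144*1/6 + 9/32*1/3 = 959/3456
d_3 = (s_1=215/1152, s_2=55/144, s_3=133/864, s_4=959/3456)

Answer: 215/1152 55/144 133/864 959/3456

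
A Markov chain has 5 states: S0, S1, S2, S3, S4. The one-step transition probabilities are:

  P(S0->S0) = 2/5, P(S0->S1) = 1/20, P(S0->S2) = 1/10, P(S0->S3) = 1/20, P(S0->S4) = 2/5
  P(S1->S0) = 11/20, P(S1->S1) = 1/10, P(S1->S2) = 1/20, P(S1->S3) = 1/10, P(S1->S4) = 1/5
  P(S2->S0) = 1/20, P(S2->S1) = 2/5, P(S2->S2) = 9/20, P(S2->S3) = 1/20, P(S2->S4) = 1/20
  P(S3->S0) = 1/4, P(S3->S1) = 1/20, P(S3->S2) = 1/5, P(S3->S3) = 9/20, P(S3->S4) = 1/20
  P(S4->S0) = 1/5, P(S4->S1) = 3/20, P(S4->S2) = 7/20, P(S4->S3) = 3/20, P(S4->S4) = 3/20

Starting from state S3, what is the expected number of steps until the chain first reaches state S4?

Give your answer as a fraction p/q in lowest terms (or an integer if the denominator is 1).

Let h_i = expected steps to first reach S4 from state i.
Boundary: h_S4 = 0.
First-step equations for the other states:
  h_S0 = 1 + 2/5*h_S0 + 1/20*h_S1 + 1/10*h_S2 + 1/20*h_S3 + 2/5*h_S4
  h_S1 = 1 + 11/20*h_S0 + 1/10*h_S1 + 1/20*h_S2 + 1/10*h_S3 + 1/5*h_S4
  h_S2 = 1 + 1/20*h_S0 + 2/5*h_S1 + 9/20*h_S2 + 1/20*h_S3 + 1/20*h_S4
  h_S3 = 1 + 1/4*h_S0 + 1/20*h_S1 + 1/5*h_S2 + 9/20*h_S3 + 1/20*h_S4

Substituting h_S4 = 0 and rearranging gives the linear system (I - Q) h = 1:
  [3/5, -1/20, -1/10, -1/20] . (h_S0, h_S1, h_S2, h_S3) = 1
  [-11/20, 9/10, -1/20, -1/10] . (h_S0, h_S1, h_S2, h_S3) = 1
  [-1/20, -2/5, 11/20, -1/20] . (h_S0, h_S1, h_S2, h_S3) = 1
  [-1/4, -1/20, -1/5, 11/20] . (h_S0, h_S1, h_S2, h_S3) = 1

Solving yields:
  h_S0 = 12136/3513
  h_S1 = 14716/3513
  h_S2 = 20060/3513
  h_S3 = 20536/3513

Starting state is S3, so the expected hitting time is h_S3 = 20536/3513.

Answer: 20536/3513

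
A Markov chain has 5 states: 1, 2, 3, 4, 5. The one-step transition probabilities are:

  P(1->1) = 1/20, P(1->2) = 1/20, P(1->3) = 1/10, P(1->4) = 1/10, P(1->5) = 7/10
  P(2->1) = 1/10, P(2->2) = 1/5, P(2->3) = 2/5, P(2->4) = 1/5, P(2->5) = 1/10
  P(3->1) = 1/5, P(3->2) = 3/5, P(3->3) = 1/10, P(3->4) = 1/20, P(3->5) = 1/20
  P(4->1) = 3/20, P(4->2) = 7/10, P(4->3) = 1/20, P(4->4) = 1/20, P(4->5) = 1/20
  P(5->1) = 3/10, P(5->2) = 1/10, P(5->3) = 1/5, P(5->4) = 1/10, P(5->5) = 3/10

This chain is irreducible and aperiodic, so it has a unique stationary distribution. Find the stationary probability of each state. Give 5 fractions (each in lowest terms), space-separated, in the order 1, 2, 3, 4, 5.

The stationary distribution satisfies pi = pi * P, i.e.:
  pi_1 = 1/20*pi_1 + 1/10*pi_2 + 1/5*pi_3 + 3/20*pi_4 + 3/10*pi_5
  pi_2 = 1/20*pi_1 + 1/5*pi_2 + 3/5*pi_3 + 7/10*pi_4 + 1/10*pi_5
  pi_3 = 1/10*pi_1 + 2/5*pi_2 + 1/10*pi_3 + 1/20*pi_4 + 1/5*pi_5
  pi_4 = 1/10*pi_1 + 1/5*pi_2 + 1/20*pi_3 + 1/20*pi_4 + 1/10*pi_5
  pi_5 = 7/10*pi_1 + 1/10*pi_2 + 1/20*pi_3 + 1/20*pi_4 + 3/10*pi_5
with normalization: pi_1 + pi_2 + pi_3 + pi_4 + pi_5 = 1.

Using the first 4 balance equations plus normalization, the linear system A*pi = b is:
  [-19/20, 1/10, 1/5, 3/20, 3/10] . pi = 0
  [1/20, -4/5, 3/5, 7/10, 1/10] . pi = 0
  [1/10, 2/5, -9/10, 1/20, 1/5] . pi = 0
  [1/10, 1/5, 1/20, -19/20, 1/10] . pi = 0
  [1, 1, 1, 1, 1] . pi = 1

Solving yields:
  pi_1 = 4630/28321
  pi_2 = 8244/28321
  pi_3 = 5790/28321
  pi_4 = 9620/84963
  pi_5 = 19351/84963

Verification (pi * P):
  4630/28321*1/20 + 8244/28321*1/10 + 5790/28321*1/5 + 9620/84963*3/20 + 19351/84963*3/10 = 4630/28321 = pi_1  (ok)
  4630/28321*1/20 + 8244/28321*1/5 + 5790/28321*3/5 + 9620/84963*7/10 + 19351/84963*1/10 = 8244/28321 = pi_2  (ok)
  4630/28321*1/10 + 8244/28321*2/5 + 5790/28321*1/10 + 9620/84963*1/20 + 19351/84963*1/5 = 5790/28321 = pi_3  (ok)
  4630/28321*1/10 + 8244/28321*1/5 + 5790/28321*1/20 + 9620/84963*1/20 + 19351/84963*1/10 = 9620/84963 = pi_4  (ok)
  4630/28321*7/10 + 8244/28321*1/10 + 5790/28321*1/20 + 9620/84963*1/20 + 19351/84963*3/10 = 19351/84963 = pi_5  (ok)

Answer: 4630/28321 8244/28321 5790/28321 9620/84963 19351/84963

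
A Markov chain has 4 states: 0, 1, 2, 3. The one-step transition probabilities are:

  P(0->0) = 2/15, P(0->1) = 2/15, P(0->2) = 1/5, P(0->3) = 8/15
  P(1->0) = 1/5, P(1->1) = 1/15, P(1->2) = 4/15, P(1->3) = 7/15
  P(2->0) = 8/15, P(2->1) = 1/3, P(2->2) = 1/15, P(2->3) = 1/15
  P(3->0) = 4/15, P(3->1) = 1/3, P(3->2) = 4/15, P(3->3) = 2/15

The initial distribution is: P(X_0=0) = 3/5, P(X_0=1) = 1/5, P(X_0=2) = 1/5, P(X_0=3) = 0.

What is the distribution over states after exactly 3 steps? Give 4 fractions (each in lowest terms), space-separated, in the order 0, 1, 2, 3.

Propagating the distribution step by step (d_{t+1} = d_t * P):
d_0 = (0=3/5, 1=1/5, 2=1/5, 3=0)
  d_1[0] = 3/5*2/15 + 1/5*1/5 + 1/5*8/15 + 0*4/15 = 17/75
  d_1[1] = 3/5*2/15 + 1/5*1/15 + 1/5*1/3 + 0*1/3 = 4/25
  d_1[2] = 3/5*1/5 + 1/5*4/15 + 1/5*1/15 + 0*4/15 = 14/75
  d_1[3] = 3/5*8/15 + 1/5*7/15 + 1/5*1/15 + 0*2/15 = 32/75
d_1 = (0=17/75, 1=4/25, 2=14/75, 3=32/75)
  d_2[0] = 17/75*2/15 + 4/25*1/5 + 14/75*8/15 + 32/75*4/15 = 62/225
  d_2[1] = 17/75*2/15 + 4/25*1/15 + 14/75*1/3 + 32/75*1/3 = 92/375
  d_2[2] = 17/75*1/5 + 4/25*4/15 + 14/75*1/15 + 32/75*4/15 = 241/1125
  d_2[3] = 17/75*8/15 + 4/25*7/15 + 14/75*1/15 + 32/75*2/15 = 298/1125
d_2 = (0=62/225, 1=92/375, 2=241/1125, 3=298/1125)
  d_3[0] = 62/225*2/15 + 92/375*1/5 + 241/1125*8/15 + 298/1125*4/15 = 4568/16875
  d_3[1] = 62/225*2/15 + 92/375*1/15 + 241/1125*1/3 + 298/1125*1/3 = 133/625
  d_3[2] = 62/225*1/5 + 92/375*4/15 + 241/1125*1/15 + 298/1125*4/15 = 3467/16875
  d_3[3] = 62/225*8/15 + 92/375*7/15 + 241/1125*1/15 + 298/1125*2/15 = 5249/16875
d_3 = (0=4568/16875, 1=133/625, 2=3467/16875, 3=5249/16875)

Answer: 4568/16875 133/625 3467/16875 5249/16875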